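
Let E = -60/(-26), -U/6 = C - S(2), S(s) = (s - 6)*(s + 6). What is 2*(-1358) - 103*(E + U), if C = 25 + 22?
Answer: 596288/13 ≈ 45868.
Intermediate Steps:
C = 47
S(s) = (-6 + s)*(6 + s)
U = -474 (U = -6*(47 - (-36 + 2²)) = -6*(47 - (-36 + 4)) = -6*(47 - 1*(-32)) = -6*(47 + 32) = -6*79 = -474)
E = 30/13 (E = -60*(-1/26) = 30/13 ≈ 2.3077)
2*(-1358) - 103*(E + U) = 2*(-1358) - 103*(30/13 - 474) = -2716 - 103*(-6132)/13 = -2716 - 1*(-631596/13) = -2716 + 631596/13 = 596288/13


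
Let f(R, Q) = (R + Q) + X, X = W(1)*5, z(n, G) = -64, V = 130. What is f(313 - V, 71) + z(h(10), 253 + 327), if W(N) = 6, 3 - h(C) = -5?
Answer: 220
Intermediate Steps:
h(C) = 8 (h(C) = 3 - 1*(-5) = 3 + 5 = 8)
X = 30 (X = 6*5 = 30)
f(R, Q) = 30 + Q + R (f(R, Q) = (R + Q) + 30 = (Q + R) + 30 = 30 + Q + R)
f(313 - V, 71) + z(h(10), 253 + 327) = (30 + 71 + (313 - 1*130)) - 64 = (30 + 71 + (313 - 130)) - 64 = (30 + 71 + 183) - 64 = 284 - 64 = 220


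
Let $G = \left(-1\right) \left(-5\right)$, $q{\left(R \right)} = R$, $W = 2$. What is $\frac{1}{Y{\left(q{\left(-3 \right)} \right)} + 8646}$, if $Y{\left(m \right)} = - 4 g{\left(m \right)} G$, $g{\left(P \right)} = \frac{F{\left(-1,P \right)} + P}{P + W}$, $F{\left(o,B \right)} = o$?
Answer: $\frac{1}{8566} \approx 0.00011674$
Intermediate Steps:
$g{\left(P \right)} = \frac{-1 + P}{2 + P}$ ($g{\left(P \right)} = \frac{-1 + P}{P + 2} = \frac{-1 + P}{2 + P}$)
$G = 5$
$Y{\left(m \right)} = - \frac{20 \left(-1 + m\right)}{2 + m}$ ($Y{\left(m \right)} = - 4 \frac{-1 + m}{2 + m} 5 = - \frac{4 \left(-1 + m\right)}{2 + m} 5 = - \frac{20 \left(-1 + m\right)}{2 + m}$)
$\frac{1}{Y{\left(q{\left(-3 \right)} \right)} + 8646} = \frac{1}{\frac{20 \left(1 - -3\right)}{2 - 3} + 8646} = \frac{1}{\frac{20 \left(1 + 3\right)}{-1} + 8646} = \frac{1}{20 \left(-1\right) 4 + 8646} = \frac{1}{-80 + 8646} = \frac{1}{8566}$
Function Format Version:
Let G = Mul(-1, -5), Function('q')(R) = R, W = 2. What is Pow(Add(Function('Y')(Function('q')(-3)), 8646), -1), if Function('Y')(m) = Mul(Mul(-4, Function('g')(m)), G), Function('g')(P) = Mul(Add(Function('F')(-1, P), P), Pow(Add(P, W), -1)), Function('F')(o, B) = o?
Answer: Rational(1, 8566) ≈ 0.00011674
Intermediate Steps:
Function('g')(P) = Mul(Pow(Add(2, P), -1), Add(-1, P)) (Function('g')(P) = Mul(Add(-1, P), Pow(Add(P, 2), -1)) = Mul(Add(-1, P), Pow(Add(2, P), -1)) = Mul(Pow(Add(2, P), -1), Add(-1, P)))
G = 5
Function('Y')(m) = Mul(-20, Pow(Add(2, m), -1), Add(-1, m)) (Function('Y')(m) = Mul(Mul(-4, Mul(Pow(Add(2, m), -1), Add(-1, m))), 5) = Mul(Mul(-4, Pow(Add(2, m), -1), Add(-1, m)), 5) = Mul(-20, Pow(Add(2, m), -1), Add(-1, m)))
Pow(Add(Function('Y')(Function('q')(-3)), 8646), -1) = Pow(Add(Mul(20, Pow(Add(2, -3), -1), Add(1, Mul(-1, -3))), 8646), -1) = Pow(Add(Mul(20, Pow(-1, -1), Add(1, 3)), 8646), -1) = Pow(Add(Mul(20, -1, 4), 8646), -1) = Pow(Add(-80, 8646), -1) = Pow(8566, -1) = Rational(1, 8566)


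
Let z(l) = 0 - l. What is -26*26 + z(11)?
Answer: -687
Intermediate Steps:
z(l) = -l
-26*26 + z(11) = -26*26 - 1*11 = -676 - 11 = -687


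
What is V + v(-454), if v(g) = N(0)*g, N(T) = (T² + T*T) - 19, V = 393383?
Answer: 402009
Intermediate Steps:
N(T) = -19 + 2*T² (N(T) = (T² + T²) - 19 = 2*T² - 19 = -19 + 2*T²)
v(g) = -19*g (v(g) = (-19 + 2*0²)*g = (-19 + 2*0)*g = (-19 + 0)*g = -19*g)
V + v(-454) = 393383 - 19*(-454) = 393383 + 8626 = 402009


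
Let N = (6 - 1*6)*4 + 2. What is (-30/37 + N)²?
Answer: 1936/1369 ≈ 1.4142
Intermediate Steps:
N = 2 (N = (6 - 6)*4 + 2 = 0*4 + 2 = 0 + 2 = 2)
(-30/37 + N)² = (-30/37 + 2)² = (44/37)² = 1936/1369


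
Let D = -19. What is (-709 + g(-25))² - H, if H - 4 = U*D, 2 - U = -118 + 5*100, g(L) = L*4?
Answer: 647257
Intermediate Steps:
g(L) = 4*L
U = -380 (U = 2 - (-118 + 5*100) = 2 - (-118 + 500) = 2 - 1*382 = 2 - 382 = -380)
H = 7224 (H = 4 - 380*(-19) = 4 + 7220 = 7224)
(-709 + g(-25))² - H = (-709 + 4*(-25))² - 1*7224 = (-709 - 100)² - 7224 = (-809)² - 7224 = 654481 - 7224 = 647257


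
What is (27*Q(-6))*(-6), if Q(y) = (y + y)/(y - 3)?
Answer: -216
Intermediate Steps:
Q(y) = 2*y/(-3 + y) (Q(y) = (2*y)/(-3 + y) = 2*y/(-3 + y))
(27*Q(-6))*(-6) = (27*(2*(-6)/(-3 - 6)))*(-6) = (27*(2*(-6)/(-9)))*(-6) = (27*(2*(-6)*(-⅑)))*(-6) = (27*(4/3))*(-6) = 36*(-6) = -216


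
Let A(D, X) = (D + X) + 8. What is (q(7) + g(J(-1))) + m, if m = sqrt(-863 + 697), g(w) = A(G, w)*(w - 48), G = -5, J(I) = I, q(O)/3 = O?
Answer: -77 + I*sqrt(166) ≈ -77.0 + 12.884*I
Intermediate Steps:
q(O) = 3*O
A(D, X) = 8 + D + X
g(w) = (-48 + w)*(3 + w) (g(w) = (8 - 5 + w)*(w - 48) = (3 + w)*(-48 + w) = (-48 + w)*(3 + w))
m = I*sqrt(166) (m = sqrt(-166) = I*sqrt(166) ≈ 12.884*I)
(q(7) + g(J(-1))) + m = (3*7 + (-48 - 1)*(3 - 1)) + I*sqrt(166) = (21 - 49*2) + I*sqrt(166) = (21 - 98) + I*sqrt(166) = -77 + I*sqrt(166)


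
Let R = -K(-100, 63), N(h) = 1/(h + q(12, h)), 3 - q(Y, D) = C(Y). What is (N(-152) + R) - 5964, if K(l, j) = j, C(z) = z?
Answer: -970348/161 ≈ -6027.0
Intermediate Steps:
q(Y, D) = 3 - Y
N(h) = 1/(-9 + h) (N(h) = 1/(h + (3 - 1*12)) = 1/(h + (3 - 12)) = 1/(h - 9) = 1/(-9 + h))
R = -63 (R = -1*63 = -63)
(N(-152) + R) - 5964 = (1/(-9 - 152) - 63) - 5964 = (1/(-161) - 63) - 5964 = (-1/161 - 63) - 5964 = -10144/161 - 5964 = -970348/161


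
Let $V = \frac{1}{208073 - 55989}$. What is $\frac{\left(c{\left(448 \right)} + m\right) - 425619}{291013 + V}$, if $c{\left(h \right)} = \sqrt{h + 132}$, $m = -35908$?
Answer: $- \frac{70190872268}{44258421093} + \frac{304168 \sqrt{145}}{44258421093} \approx -1.5858$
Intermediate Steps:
$c{\left(h \right)} = \sqrt{132 + h}$
$V = \frac{1}{152084} \approx 6.5753 \cdot 10^{-6}$
$\frac{\left(c{\left(448 \right)} + m\right) - 425619}{291013 + V} = \frac{\left(\sqrt{132 + 448} - 35908\right) - 425619}{291013 + \frac{1}{152084}} = \frac{\left(\sqrt{580} - 35908\right) - 425619}{\frac{44258421093}{152084}} = \left(\left(2 \sqrt{145} - 35908\right) - 425619\right) \frac{152084}{44258421093} = \left(\left(-35908 + 2 \sqrt{145}\right) - 425619\right) \frac{152084}{44258421093} = \left(-461527 + 2 \sqrt{145}\right) \frac{152084}{44258421093} = - \frac{70190872268}{44258421093} + \frac{304168 \sqrt{145}}{44258421093}$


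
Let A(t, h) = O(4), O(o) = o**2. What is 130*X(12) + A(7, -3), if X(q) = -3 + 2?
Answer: -114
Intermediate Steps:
X(q) = -1
A(t, h) = 16 (A(t, h) = 4**2 = 16)
130*X(12) + A(7, -3) = 130*(-1) + 16 = -130 + 16 = -114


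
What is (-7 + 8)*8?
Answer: 8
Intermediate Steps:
(-7 + 8)*8 = 1*8 = 8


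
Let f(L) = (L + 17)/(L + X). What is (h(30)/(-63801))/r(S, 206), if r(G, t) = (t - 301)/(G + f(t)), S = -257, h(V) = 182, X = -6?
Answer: -1552369/202036500 ≈ -0.0076836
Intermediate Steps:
f(L) = (17 + L)/(-6 + L) (f(L) = (L + 17)/(L - 6) = (17 + L)/(-6 + L))
r(G, t) = (-301 + t)/(G + (17 + t)/(-6 + t)) (r(G, t) = (t - 301)/(G + (17 + t)/(-6 + t)) = (-301 + t)/(G + (17 + t)/(-6 + t)))
(h(30)/(-63801))/r(S, 206) = (182/(-63801))/(((-301 + 206)*(-6 + 206)/(17 + 206 - 257*(-6 + 206)))) = (182*(-1/63801))/((-95*200/(17 + 206 - 257*200))) = -182/(63801*(-95*200/(17 + 206 - 51400))) = -182/(63801*(-95*200/(-51177))) = -182/(63801*((-1/51177*(-95)*200))) = -182/(63801*19000/51177) = -182/63801*51177/19000 = -1552369/202036500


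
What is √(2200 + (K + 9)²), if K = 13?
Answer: 2*√671 ≈ 51.807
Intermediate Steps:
√(2200 + (K + 9)²) = √(2200 + (13 + 9)²) = √(2200 + 22²) = √(2200 + 484) = √2684 = 2*√671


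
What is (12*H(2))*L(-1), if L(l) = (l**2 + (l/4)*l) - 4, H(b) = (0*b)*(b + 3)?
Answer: 0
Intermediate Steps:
H(b) = 0 (H(b) = 0*(3 + b) = 0)
L(l) = -4 + 5*l**2/4 (L(l) = (l**2 + (l*(1/4))*l) - 4 = (l**2 + (l/4)*l) - 4 = (l**2 + l**2/4) - 4 = 5*l**2/4 - 4 = -4 + 5*l**2/4)
(12*H(2))*L(-1) = (12*0)*(-4 + (5/4)*(-1)**2) = 0*(-4 + (5/4)*1) = 0*(-4 + 5/4) = 0*(-11/4) = 0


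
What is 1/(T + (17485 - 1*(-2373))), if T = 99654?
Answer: 1/119512 ≈ 8.3674e-6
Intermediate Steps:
1/(T + (17485 - 1*(-2373))) = 1/(99654 + (17485 - 1*(-2373))) = 1/(99654 + (17485 + 2373)) = 1/(99654 + 19858) = 1/119512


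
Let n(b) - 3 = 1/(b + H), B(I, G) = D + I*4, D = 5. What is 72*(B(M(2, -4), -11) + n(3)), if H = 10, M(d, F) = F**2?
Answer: 67464/13 ≈ 5189.5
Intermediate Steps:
B(I, G) = 5 + 4*I (B(I, G) = 5 + I*4 = 5 + 4*I)
n(b) = 3 + 1/(10 + b) (n(b) = 3 + 1/(b + 10) = 3 + 1/(10 + b))
72*(B(M(2, -4), -11) + n(3)) = 72*((5 + 4*(-4)**2) + (31 + 3*3)/(10 + 3)) = 72*((5 + 4*16) + (31 + 9)/13) = 72*((5 + 64) + (1/13)*40) = 72*(69 + 40/13) = 72*(937/13) = 67464/13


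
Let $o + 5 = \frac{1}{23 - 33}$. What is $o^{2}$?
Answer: $\frac{2601}{100} \approx 26.01$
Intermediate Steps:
$o = - \frac{51}{10}$ ($o = -5 + \frac{1}{23 - 33} = -5 + \frac{1}{-10} = -5 - \frac{1}{10} = - \frac{51}{10} \approx -5.1$)
$o^{2} = \left(- \frac{51}{10}\right)^{2} = \frac{2601}{100}$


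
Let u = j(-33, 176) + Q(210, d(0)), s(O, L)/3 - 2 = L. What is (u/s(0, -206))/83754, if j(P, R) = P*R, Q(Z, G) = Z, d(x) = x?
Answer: 311/2847636 ≈ 0.00010921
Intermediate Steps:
s(O, L) = 6 + 3*L
u = -5598 (u = -33*176 + 210 = -5808 + 210 = -5598)
(u/s(0, -206))/83754 = -5598/(6 + 3*(-206))/83754 = -5598/(6 - 618)*(1/83754) = -5598/(-612)*(1/83754) = -5598*(-1/612)*(1/83754) = (311/34)*(1/83754) = 311/2847636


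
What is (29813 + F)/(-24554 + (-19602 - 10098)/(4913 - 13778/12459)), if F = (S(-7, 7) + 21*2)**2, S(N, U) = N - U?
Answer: -60401724243/48484137626 ≈ -1.2458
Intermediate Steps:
F = 784 (F = ((-7 - 1*7) + 21*2)**2 = ((-7 - 7) + 42)**2 = (-14 + 42)**2 = 28**2 = 784)
(29813 + F)/(-24554 + (-19602 - 10098)/(4913 - 13778/12459)) = (29813 + 784)/(-24554 + (-19602 - 10098)/(4913 - 13778/12459)) = 30597/(-24554 - 29700/(4913 - 13778*1/12459)) = 30597/(-24554 - 29700/(4913 - 13778/12459)) = 30597/(-24554 - 29700/61197289/12459) = 30597/(-24554 - 29700*12459/61197289) = 30597/(-24554 - 370032300/61197289) = 30597/(-1503008266406/61197289) = 30597*(-61197289/1503008266406) = -60401724243/48484137626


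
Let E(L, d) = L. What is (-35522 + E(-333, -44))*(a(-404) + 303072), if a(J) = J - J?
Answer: -10866646560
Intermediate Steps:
a(J) = 0
(-35522 + E(-333, -44))*(a(-404) + 303072) = (-35522 - 333)*(0 + 303072) = -35855*303072 = -10866646560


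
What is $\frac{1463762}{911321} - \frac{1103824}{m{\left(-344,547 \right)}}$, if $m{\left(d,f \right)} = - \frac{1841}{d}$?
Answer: $- \frac{346039974291534}{1677741961} \approx -2.0625 \cdot 10^{5}$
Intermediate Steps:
$\frac{1463762}{911321} - \frac{1103824}{m{\left(-344,547 \right)}} = \frac{1463762}{911321} - \frac{1103824}{\left(-1841\right) \frac{1}{-344}} = 1463762 \cdot \frac{1}{911321} - \frac{1103824}{\left(-1841\right) \left(- \frac{1}{344}\right)} = \frac{1463762}{911321} - \frac{1103824}{\frac{1841}{344}} = \frac{1463762}{911321} - \frac{379715456}{1841} = - \frac{346039974291534}{1677741961}$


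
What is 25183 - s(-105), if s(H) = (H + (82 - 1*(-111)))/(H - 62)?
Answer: 4205649/167 ≈ 25184.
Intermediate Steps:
s(H) = (193 + H)/(-62 + H) (s(H) = (H + (82 + 111))/(-62 + H) = (H + 193)/(-62 + H) = (193 + H)/(-62 + H))
25183 - s(-105) = 25183 - (193 - 105)/(-62 - 105) = 25183 - 88/(-167) = 25183 - (-1)*88/167 = 25183 - 1*(-88/167) = 25183 + 88/167 = 4205649/167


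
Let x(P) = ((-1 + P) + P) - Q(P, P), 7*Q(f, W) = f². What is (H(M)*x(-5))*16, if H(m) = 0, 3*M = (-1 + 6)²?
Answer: 0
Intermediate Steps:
Q(f, W) = f²/7
M = 25/3 (M = (-1 + 6)²/3 = (⅓)*5² = (⅓)*25 = 25/3 ≈ 8.3333)
x(P) = -1 + 2*P - P²/7 (x(P) = ((-1 + P) + P) - P²/7 = (-1 + 2*P) - P²/7 = -1 + 2*P - P²/7)
(H(M)*x(-5))*16 = (0*(-1 + 2*(-5) - ⅐*(-5)²))*16 = (0*(-1 - 10 - ⅐*25))*16 = (0*(-1 - 10 - 25/7))*16 = (0*(-102/7))*16 = 0*16 = 0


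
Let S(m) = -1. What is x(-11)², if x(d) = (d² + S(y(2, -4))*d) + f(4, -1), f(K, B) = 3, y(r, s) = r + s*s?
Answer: 18225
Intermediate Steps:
y(r, s) = r + s²
x(d) = 3 + d² - d (x(d) = (d² - d) + 3 = 3 + d² - d)
x(-11)² = (3 + (-11)² - 1*(-11))² = (3 + 121 + 11)² = 135² = 18225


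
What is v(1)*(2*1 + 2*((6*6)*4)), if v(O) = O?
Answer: 290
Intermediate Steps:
v(1)*(2*1 + 2*((6*6)*4)) = 1*(2*1 + 2*((6*6)*4)) = 1*(2 + 2*(36*4)) = 1*(2 + 2*144) = 1*(2 + 288) = 1*290 = 290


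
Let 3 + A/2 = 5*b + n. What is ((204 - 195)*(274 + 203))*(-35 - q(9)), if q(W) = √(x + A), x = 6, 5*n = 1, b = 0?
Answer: -150255 - 4293*√10/5 ≈ -1.5297e+5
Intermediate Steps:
n = ⅕ (n = (⅕)*1 = ⅕ ≈ 0.20000)
A = -28/5 (A = -6 + 2*(5*0 + ⅕) = -6 + 2*(0 + ⅕) = -6 + 2*(⅕) = -6 + ⅖ = -28/5 ≈ -5.6000)
q(W) = √10/5 (q(W) = √(6 - 28/5) = √(⅖) = √10/5)
((204 - 195)*(274 + 203))*(-35 - q(9)) = ((204 - 195)*(274 + 203))*(-35 - √10/5) = (9*477)*(-35 - √10/5) = 4293*(-35 - √10/5) = -150255 - 4293*√10/5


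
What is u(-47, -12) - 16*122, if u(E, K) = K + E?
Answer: -2011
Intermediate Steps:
u(E, K) = E + K
u(-47, -12) - 16*122 = (-47 - 12) - 16*122 = -59 - 1*1952 = -59 - 1952 = -2011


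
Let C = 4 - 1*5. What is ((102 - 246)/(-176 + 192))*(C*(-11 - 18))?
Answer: -261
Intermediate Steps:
C = -1 (C = 4 - 5 = -1)
((102 - 246)/(-176 + 192))*(C*(-11 - 18)) = ((102 - 246)/(-176 + 192))*(-(-11 - 18)) = (-144/16)*(-1*(-29)) = -144*1/16*29 = -9*29 = -261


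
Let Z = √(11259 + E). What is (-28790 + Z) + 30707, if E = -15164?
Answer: 1917 + I*√3905 ≈ 1917.0 + 62.49*I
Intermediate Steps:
Z = I*√3905 (Z = √(11259 - 15164) = √(-3905) = I*√3905 ≈ 62.49*I)
(-28790 + Z) + 30707 = (-28790 + I*√3905) + 30707 = 1917 + I*√3905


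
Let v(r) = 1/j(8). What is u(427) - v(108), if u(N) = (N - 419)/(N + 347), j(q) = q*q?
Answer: -131/24768 ≈ -0.0052891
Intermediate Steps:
j(q) = q²
u(N) = (-419 + N)/(347 + N)
v(r) = 1/64 (v(r) = 1/(8²) = 1/64)
u(427) - v(108) = (-419 + 427)/(347 + 427) - 1*1/64 = 8/774 - 1/64 = (1/774)*8 - 1/64 = 4/387 - 1/64 = -131/24768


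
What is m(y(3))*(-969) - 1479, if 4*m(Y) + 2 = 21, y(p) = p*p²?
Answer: -24327/4 ≈ -6081.8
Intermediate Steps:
y(p) = p³
m(Y) = 19/4 (m(Y) = -½ + (¼)*21 = -½ + 21/4 = 19/4)
m(y(3))*(-969) - 1479 = (19/4)*(-969) - 1479 = -18411/4 - 1479 = -24327/4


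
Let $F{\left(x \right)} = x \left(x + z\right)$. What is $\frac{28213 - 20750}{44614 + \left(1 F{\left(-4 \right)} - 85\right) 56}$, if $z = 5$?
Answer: $\frac{7463}{39630} \approx 0.18832$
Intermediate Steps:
$F{\left(x \right)} = x \left(5 + x\right)$ ($F{\left(x \right)} = x \left(x + 5\right) = x \left(5 + x\right)$)
$\frac{28213 - 20750}{44614 + \left(1 F{\left(-4 \right)} - 85\right) 56} = \frac{28213 - 20750}{44614 + \left(1 \left(- 4 \left(5 - 4\right)\right) - 85\right) 56} = \frac{7463}{44614 + \left(1 \left(\left(-4\right) 1\right) - 85\right) 56} = \frac{7463}{44614 + \left(1 \left(-4\right) - 85\right) 56} = \frac{7463}{44614 + \left(-4 - 85\right) 56} = \frac{7463}{44614 - 4984} = \frac{7463}{39630}$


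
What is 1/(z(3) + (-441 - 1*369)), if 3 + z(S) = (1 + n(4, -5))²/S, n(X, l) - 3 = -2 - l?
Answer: -3/2390 ≈ -0.0012552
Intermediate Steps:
n(X, l) = 1 - l (n(X, l) = 3 + (-2 - l) = 1 - l)
z(S) = -3 + 49/S (z(S) = -3 + (1 + (1 - 1*(-5)))²/S = -3 + (1 + (1 + 5))²/S = -3 + (1 + 6)²/S = -3 + 7²/S = -3 + 49/S)
1/(z(3) + (-441 - 1*369)) = 1/((-3 + 49/3) + (-441 - 1*369)) = 1/((-3 + 49*(⅓)) + (-441 - 369)) = 1/((-3 + 49/3) - 810) = 1/(40/3 - 810) = 1/(-2390/3) = -3/2390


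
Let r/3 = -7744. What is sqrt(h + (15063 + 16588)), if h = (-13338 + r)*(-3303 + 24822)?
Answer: I*sqrt(786918179) ≈ 28052.0*I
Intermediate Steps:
r = -23232 (r = 3*(-7744) = -23232)
h = -786949830 (h = (-13338 - 23232)*(-3303 + 24822) = -36570*21519 = -786949830)
sqrt(h + (15063 + 16588)) = sqrt(-786949830 + (15063 + 16588)) = sqrt(-786949830 + 31651) = sqrt(-786918179) = I*sqrt(786918179)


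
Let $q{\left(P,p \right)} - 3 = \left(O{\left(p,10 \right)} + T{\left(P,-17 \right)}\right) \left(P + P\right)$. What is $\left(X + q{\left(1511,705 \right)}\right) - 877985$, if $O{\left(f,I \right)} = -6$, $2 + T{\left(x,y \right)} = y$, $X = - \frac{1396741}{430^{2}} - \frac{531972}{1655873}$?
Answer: $- \frac{291946178683649093}{306170917700} \approx -9.5354 \cdot 10^{5}$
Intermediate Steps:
$X = - \frac{2411187332693}{306170917700}$ ($X = - \frac{1396741}{184900} - \frac{531972}{1655873} = - \frac{2411187332693}{306170917700} \approx -7.8753$)
$T{\left(x,y \right)} = -2 + y$
$q{\left(P,p \right)} = 3 - 50 P$ ($q{\left(P,p \right)} = 3 + \left(-6 - 19\right) \left(P + P\right) = 3 + \left(-6 - 19\right) 2 P = 3 - 25 \cdot 2 P = 3 - 50 P$)
$\left(X + q{\left(1511,705 \right)}\right) - 877985 = \left(- \frac{2411187332693}{306170917700} + \left(3 - 75550\right)\right) - 877985 = \left(- \frac{2411187332693}{306170917700} - 75547\right) - 877985 = - \frac{23132705506814593}{306170917700} - 877985 = - \frac{291946178683649093}{306170917700}$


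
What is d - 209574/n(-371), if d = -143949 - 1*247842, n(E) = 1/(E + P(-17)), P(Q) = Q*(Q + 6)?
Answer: 38169825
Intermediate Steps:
P(Q) = Q*(6 + Q)
n(E) = 1/(187 + E) (n(E) = 1/(E - 17*(6 - 17)) = 1/(E - 17*(-11)) = 1/(E + 187) = 1/(187 + E))
d = -391791 (d = -143949 - 247842 = -391791)
d - 209574/n(-371) = -391791 - 209574/(1/(187 - 371)) = -391791 - 209574/(1/(-184)) = -391791 - 209574/(-1/184) = -391791 - 209574*(-184) = -391791 + 38561616 = 38169825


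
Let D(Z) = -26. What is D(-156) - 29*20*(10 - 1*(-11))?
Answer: -12206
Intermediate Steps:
D(-156) - 29*20*(10 - 1*(-11)) = -26 - 29*20*(10 - 1*(-11)) = -26 - 580*(10 + 11) = -26 - 580*21 = -26 - 1*12180 = -26 - 12180 = -12206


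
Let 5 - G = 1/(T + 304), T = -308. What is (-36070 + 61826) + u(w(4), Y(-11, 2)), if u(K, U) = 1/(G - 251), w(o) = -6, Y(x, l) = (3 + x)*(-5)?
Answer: 25318144/983 ≈ 25756.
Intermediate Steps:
Y(x, l) = -15 - 5*x
G = 21/4 (G = 5 - 1/(-308 + 304) = 5 - 1/(-4) = 5 - 1*(-¼) = 5 + ¼ = 21/4 ≈ 5.2500)
u(K, U) = -4/983 (u(K, U) = 1/(21/4 - 251) = 1/(-983/4) = -4/983)
(-36070 + 61826) + u(w(4), Y(-11, 2)) = (-36070 + 61826) - 4/983 = 25756 - 4/983 = 25318144/983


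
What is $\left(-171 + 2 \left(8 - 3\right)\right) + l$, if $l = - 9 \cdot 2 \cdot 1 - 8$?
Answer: $-187$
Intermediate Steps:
$l = -26$ ($l = \left(-9\right) 2 - 8 = -18 - 8 = -26$)
$\left(-171 + 2 \left(8 - 3\right)\right) + l = \left(-171 + 2 \left(8 - 3\right)\right) - 26 = \left(-171 + 2 \cdot 5\right) - 26 = \left(-171 + 10\right) - 26 = -161 - 26 = -187$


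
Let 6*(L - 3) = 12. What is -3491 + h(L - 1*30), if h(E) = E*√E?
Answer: -3491 - 125*I ≈ -3491.0 - 125.0*I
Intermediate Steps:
L = 5 (L = 3 + (⅙)*12 = 3 + 2 = 5)
h(E) = E^(3/2)
-3491 + h(L - 1*30) = -3491 + (5 - 1*30)^(3/2) = -3491 + (5 - 30)^(3/2) = -3491 + (-25)^(3/2) = -3491 - 125*I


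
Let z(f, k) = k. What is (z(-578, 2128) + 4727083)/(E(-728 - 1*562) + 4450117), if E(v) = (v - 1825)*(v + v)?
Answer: 4729211/12486817 ≈ 0.37874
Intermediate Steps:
E(v) = 2*v*(-1825 + v) (E(v) = (-1825 + v)*(2*v) = 2*v*(-1825 + v))
(z(-578, 2128) + 4727083)/(E(-728 - 1*562) + 4450117) = (2128 + 4727083)/(2*(-728 - 1*562)*(-1825 + (-728 - 1*562)) + 4450117) = 4729211/(2*(-728 - 562)*(-1825 + (-728 - 562)) + 4450117) = 4729211/(2*(-1290)*(-1825 - 1290) + 4450117) = 4729211/(2*(-1290)*(-3115) + 4450117) = 4729211/(8036700 + 4450117) = 4729211/12486817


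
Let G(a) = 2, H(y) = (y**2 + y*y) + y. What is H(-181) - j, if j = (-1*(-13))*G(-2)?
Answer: 65315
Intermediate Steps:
H(y) = y + 2*y**2 (H(y) = (y**2 + y**2) + y = 2*y**2 + y = y + 2*y**2)
j = 26 (j = -1*(-13)*2 = 13*2 = 26)
H(-181) - j = -181*(1 + 2*(-181)) - 1*26 = -181*(1 - 362) - 26 = -181*(-361) - 26 = 65341 - 26 = 65315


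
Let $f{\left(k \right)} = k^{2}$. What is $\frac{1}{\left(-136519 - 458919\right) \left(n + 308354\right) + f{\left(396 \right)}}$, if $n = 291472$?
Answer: $- \frac{1}{357159036972} \approx -2.7999 \cdot 10^{-12}$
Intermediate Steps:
$\frac{1}{\left(-136519 - 458919\right) \left(n + 308354\right) + f{\left(396 \right)}} = \frac{1}{\left(-136519 - 458919\right) \left(291472 + 308354\right) + 396^{2}} = \frac{1}{\left(-595438\right) 599826 + 156816} = \frac{1}{-357159193788 + 156816} = \frac{1}{-357159036972} = - \frac{1}{357159036972}$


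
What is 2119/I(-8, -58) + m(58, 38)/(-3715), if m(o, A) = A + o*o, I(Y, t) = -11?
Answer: -7909507/40865 ≈ -193.55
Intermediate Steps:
m(o, A) = A + o²
2119/I(-8, -58) + m(58, 38)/(-3715) = 2119/(-11) + (38 + 58²)/(-3715) = 2119*(-1/11) + (38 + 3364)*(-1/3715) = -2119/11 + 3402*(-1/3715) = -2119/11 - 3402/3715 = -7909507/40865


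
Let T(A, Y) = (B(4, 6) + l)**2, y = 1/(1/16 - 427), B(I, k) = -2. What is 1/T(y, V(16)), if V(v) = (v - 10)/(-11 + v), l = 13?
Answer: 1/121 ≈ 0.0082645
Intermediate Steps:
V(v) = (-10 + v)/(-11 + v)
y = -16/6831 (y = 1/(1/16 - 427) = 1/(-6831/16) = -16/6831 ≈ -0.0023423)
T(A, Y) = 121 (T(A, Y) = (-2 + 13)**2 = 11**2 = 121)
1/T(y, V(16)) = 1/121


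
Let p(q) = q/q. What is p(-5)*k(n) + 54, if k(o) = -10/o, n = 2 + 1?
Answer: 152/3 ≈ 50.667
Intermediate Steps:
n = 3
p(q) = 1
p(-5)*k(n) + 54 = 1*(-10/3) + 54 = -10/3 + 54 = 152/3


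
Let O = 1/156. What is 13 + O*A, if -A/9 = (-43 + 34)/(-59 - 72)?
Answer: 88529/6812 ≈ 12.996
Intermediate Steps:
O = 1/156 ≈ 0.0064103
A = -81/131 (A = -9*(-43 + 34)/(-59 - 72) = -(-81)/(-131) = -(-81)*(-1)/131 = -9*9/131 = -81/131 ≈ -0.61832)
13 + O*A = 13 + (1/156)*(-81/131) = 13 - 27/6812 = 88529/6812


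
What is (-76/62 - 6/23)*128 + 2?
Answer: -134254/713 ≈ -188.29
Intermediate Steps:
(-76/62 - 6/23)*128 + 2 = (-76*1/62 - 6*1/23)*128 + 2 = (-38/31 - 6/23)*128 + 2 = -1060/713*128 + 2 = -135680/713 + 2 = -134254/713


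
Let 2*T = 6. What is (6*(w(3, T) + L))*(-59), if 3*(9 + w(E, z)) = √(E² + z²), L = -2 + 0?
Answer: 3894 - 354*√2 ≈ 3393.4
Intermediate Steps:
T = 3 (T = (½)*6 = 3)
L = -2
w(E, z) = -9 + √(E² + z²)/3
(6*(w(3, T) + L))*(-59) = (6*((-9 + √(3² + 3²)/3) - 2))*(-59) = (6*((-9 + √(9 + 9)/3) - 2))*(-59) = (6*((-9 + √18/3) - 2))*(-59) = (6*((-9 + (3*√2)/3) - 2))*(-59) = (6*((-9 + √2) - 2))*(-59) = (6*(-11 + √2))*(-59) = (-66 + 6*√2)*(-59) = 3894 - 354*√2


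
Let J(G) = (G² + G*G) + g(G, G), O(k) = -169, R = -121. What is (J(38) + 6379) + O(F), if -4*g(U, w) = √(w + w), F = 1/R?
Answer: 9098 - √19/2 ≈ 9095.8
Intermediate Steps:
F = -1/121 (F = 1/(-121) = -1/121 ≈ -0.0082645)
g(U, w) = -√2*√w/4 (g(U, w) = -√(w + w)/4 = -√2*√w/4)
J(G) = 2*G² - √2*√G/4 (J(G) = (G² + G*G) - √2*√G/4 = (G² + G²) - √2*√G/4 = 2*G² - √2*√G/4)
(J(38) + 6379) + O(F) = ((2*38² - √2*√38/4) + 6379) - 169 = ((2*1444 - √19/2) + 6379) - 169 = ((2888 - √19/2) + 6379) - 169 = (9267 - √19/2) - 169 = 9098 - √19/2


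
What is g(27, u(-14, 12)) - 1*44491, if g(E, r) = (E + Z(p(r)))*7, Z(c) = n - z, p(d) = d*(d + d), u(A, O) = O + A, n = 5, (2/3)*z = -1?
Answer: -88513/2 ≈ -44257.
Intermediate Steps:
z = -3/2 (z = (3/2)*(-1) = -3/2 ≈ -1.5000)
u(A, O) = A + O
p(d) = 2*d² (p(d) = d*(2*d) = 2*d²)
Z(c) = 13/2 (Z(c) = 5 - 1*(-3/2) = 5 + 3/2 = 13/2)
g(E, r) = 91/2 + 7*E (g(E, r) = (E + 13/2)*7 = (13/2 + E)*7 = 91/2 + 7*E)
g(27, u(-14, 12)) - 1*44491 = (91/2 + 7*27) - 1*44491 = (91/2 + 189) - 44491 = 469/2 - 44491 = -88513/2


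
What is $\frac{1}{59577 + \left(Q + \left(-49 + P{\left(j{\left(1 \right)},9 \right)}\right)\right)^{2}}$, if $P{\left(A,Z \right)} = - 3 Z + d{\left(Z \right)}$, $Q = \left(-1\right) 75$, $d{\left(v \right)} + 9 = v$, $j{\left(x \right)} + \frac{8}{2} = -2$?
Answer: $\frac{1}{82378} \approx 1.2139 \cdot 10^{-5}$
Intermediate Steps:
$j{\left(x \right)} = -6$ ($j{\left(x \right)} = -4 - 2 = -6$)
$d{\left(v \right)} = -9 + v$
$Q = -75$
$P{\left(A,Z \right)} = -9 - 2 Z$ ($P{\left(A,Z \right)} = - 3 Z + \left(-9 + Z\right) = -9 - 2 Z$)
$\frac{1}{59577 + \left(Q + \left(-49 + P{\left(j{\left(1 \right)},9 \right)}\right)\right)^{2}} = \frac{1}{59577 + \left(-75 - 76\right)^{2}} = \frac{1}{59577 + \left(-151\right)^{2}} = \frac{1}{59577 + 22801} = \frac{1}{82378}$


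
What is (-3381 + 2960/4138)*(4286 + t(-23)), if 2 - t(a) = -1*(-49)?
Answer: -29646756351/2069 ≈ -1.4329e+7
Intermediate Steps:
t(a) = -47 (t(a) = 2 - (-1)*(-49) = 2 - 1*49 = 2 - 49 = -47)
(-3381 + 2960/4138)*(4286 + t(-23)) = (-3381 + 2960/4138)*(4286 - 47) = (-3381 + 2960*(1/4138))*4239 = (-3381 + 1480/2069)*4239 = -6993809/2069*4239 = -29646756351/2069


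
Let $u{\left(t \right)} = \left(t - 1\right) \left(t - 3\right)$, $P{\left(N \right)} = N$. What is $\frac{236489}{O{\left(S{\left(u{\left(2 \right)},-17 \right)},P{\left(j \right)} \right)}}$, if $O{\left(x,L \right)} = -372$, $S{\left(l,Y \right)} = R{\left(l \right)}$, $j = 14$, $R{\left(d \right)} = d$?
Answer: $- \frac{236489}{372} \approx -635.72$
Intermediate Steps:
$u{\left(t \right)} = \left(-1 + t\right) \left(-3 + t\right)$
$S{\left(l,Y \right)} = l$
$\frac{236489}{O{\left(S{\left(u{\left(2 \right)},-17 \right)},P{\left(j \right)} \right)}} = \frac{236489}{-372} = 236489 \left(- \frac{1}{372}\right) = - \frac{236489}{372}$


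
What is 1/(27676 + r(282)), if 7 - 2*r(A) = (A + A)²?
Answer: -2/262737 ≈ -7.6122e-6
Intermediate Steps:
r(A) = 7/2 - 2*A² (r(A) = 7/2 - (A + A)²/2 = 7/2 - 4*A²/2 = 7/2 - 2*A²)
1/(27676 + r(282)) = 1/(27676 + (7/2 - 2*282²)) = 1/(27676 + (7/2 - 2*79524)) = 1/(27676 + (7/2 - 159048)) = 1/(27676 - 318089/2) = 1/(-262737/2) = -2/262737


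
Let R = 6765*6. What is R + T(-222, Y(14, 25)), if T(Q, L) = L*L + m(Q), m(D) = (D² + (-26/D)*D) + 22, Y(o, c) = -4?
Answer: 89886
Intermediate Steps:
R = 40590
m(D) = -4 + D² (m(D) = (D² - 26) + 22 = (-26 + D²) + 22 = -4 + D²)
T(Q, L) = -4 + L² + Q² (T(Q, L) = L*L + (-4 + Q²) = L² + (-4 + Q²) = -4 + L² + Q²)
R + T(-222, Y(14, 25)) = 40590 + (-4 + (-4)² + (-222)²) = 40590 + (-4 + 16 + 49284) = 40590 + 49296 = 89886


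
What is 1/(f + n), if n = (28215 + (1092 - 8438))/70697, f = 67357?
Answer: 70697/4761958698 ≈ 1.4846e-5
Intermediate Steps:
n = 20869/70697 (n = (28215 - 7346)*(1/70697) = 20869*(1/70697) = 20869/70697 ≈ 0.29519)
1/(f + n) = 1/(67357 + 20869/70697) = 1/(4761958698/70697) = 70697/4761958698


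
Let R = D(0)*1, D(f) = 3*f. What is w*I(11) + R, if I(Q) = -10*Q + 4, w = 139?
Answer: -14734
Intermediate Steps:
R = 0 (R = (3*0)*1 = 0*1 = 0)
I(Q) = 4 - 10*Q
w*I(11) + R = 139*(4 - 10*11) + 0 = 139*(4 - 110) + 0 = 139*(-106) + 0 = -14734 + 0 = -14734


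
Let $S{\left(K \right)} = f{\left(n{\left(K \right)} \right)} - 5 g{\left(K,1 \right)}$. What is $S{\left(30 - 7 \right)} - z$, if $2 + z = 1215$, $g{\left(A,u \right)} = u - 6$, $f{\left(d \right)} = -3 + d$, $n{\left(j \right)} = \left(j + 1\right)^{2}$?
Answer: $-615$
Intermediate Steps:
$n{\left(j \right)} = \left(1 + j\right)^{2}$
$g{\left(A,u \right)} = -6 + u$ ($g{\left(A,u \right)} = u - 6 = -6 + u$)
$z = 1213$ ($z = -2 + 1215 = 1213$)
$S{\left(K \right)} = 22 + \left(1 + K\right)^{2}$ ($S{\left(K \right)} = \left(-3 + \left(1 + K\right)^{2}\right) - 5 \left(-6 + 1\right) = \left(-3 + \left(1 + K\right)^{2}\right) - -25 = \left(-3 + \left(1 + K\right)^{2}\right) + 25 = 22 + \left(1 + K\right)^{2}$)
$S{\left(30 - 7 \right)} - z = \left(22 + \left(1 + \left(30 - 7\right)\right)^{2}\right) - 1213 = \left(22 + \left(1 + 23\right)^{2}\right) - 1213 = \left(22 + 24^{2}\right) - 1213 = \left(22 + 576\right) - 1213 = 598 - 1213 = -615$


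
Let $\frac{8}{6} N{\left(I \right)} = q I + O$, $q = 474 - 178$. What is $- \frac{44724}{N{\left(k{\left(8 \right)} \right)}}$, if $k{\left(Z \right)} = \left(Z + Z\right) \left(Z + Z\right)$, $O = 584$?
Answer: $- \frac{7454}{9545} \approx -0.78093$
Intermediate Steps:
$q = 296$
$k{\left(Z \right)} = 4 Z^{2}$ ($k{\left(Z \right)} = 2 Z 2 Z = 4 Z^{2}$)
$N{\left(I \right)} = 438 + 222 I$ ($N{\left(I \right)} = \frac{3 \left(296 I + 584\right)}{4} = \frac{3 \left(584 + 296 I\right)}{4} = 438 + 222 I$)
$- \frac{44724}{N{\left(k{\left(8 \right)} \right)}} = - \frac{44724}{438 + 222 \cdot 4 \cdot 8^{2}} = - \frac{44724}{438 + 222 \cdot 4 \cdot 64} = - \frac{44724}{438 + 222 \cdot 256} = - \frac{44724}{438 + 56832} = - \frac{44724}{57270} = \left(-44724\right) \frac{1}{57270} = - \frac{7454}{9545}$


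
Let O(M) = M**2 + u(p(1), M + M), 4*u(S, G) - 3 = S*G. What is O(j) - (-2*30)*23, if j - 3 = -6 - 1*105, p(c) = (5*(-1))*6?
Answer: 58659/4 ≈ 14665.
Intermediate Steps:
p(c) = -30 (p(c) = -5*6 = -30)
j = -108 (j = 3 + (-6 - 1*105) = 3 + (-6 - 105) = 3 - 111 = -108)
u(S, G) = 3/4 + G*S/4 (u(S, G) = 3/4 + (S*G)/4 = 3/4 + (G*S)/4 = 3/4 + G*S/4)
O(M) = 3/4 + M**2 - 15*M (O(M) = M**2 + (3/4 + (1/4)*(M + M)*(-30)) = M**2 + (3/4 + (1/4)*(2*M)*(-30)) = M**2 + (3/4 - 15*M) = 3/4 + M**2 - 15*M)
O(j) - (-2*30)*23 = (3/4 + (-108)**2 - 15*(-108)) - (-2*30)*23 = (3/4 + 11664 + 1620) - (-60)*23 = 53139/4 - 1*(-1380) = 53139/4 + 1380 = 58659/4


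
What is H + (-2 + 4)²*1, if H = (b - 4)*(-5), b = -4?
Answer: 44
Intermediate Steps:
H = 40 (H = (-4 - 4)*(-5) = -8*(-5) = 40)
H + (-2 + 4)²*1 = 40 + (-2 + 4)²*1 = 40 + 2²*1 = 40 + 4*1 = 40 + 4 = 44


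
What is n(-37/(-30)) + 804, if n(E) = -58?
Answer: 746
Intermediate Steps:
n(-37/(-30)) + 804 = -58 + 804 = 746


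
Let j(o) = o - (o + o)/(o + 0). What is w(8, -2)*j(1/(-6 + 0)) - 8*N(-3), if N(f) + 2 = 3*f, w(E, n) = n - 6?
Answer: 316/3 ≈ 105.33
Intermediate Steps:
w(E, n) = -6 + n
N(f) = -2 + 3*f
j(o) = -2 + o (j(o) = o - 2*o/o = o - 1*2 = o - 2 = -2 + o)
w(8, -2)*j(1/(-6 + 0)) - 8*N(-3) = (-6 - 2)*(-2 + 1/(-6 + 0)) - 8*(-2 + 3*(-3)) = -8*(-2 + 1/(-6)) - 8*(-2 - 9) = -8*(-2 - ⅙) - 8*(-11) = -8*(-13/6) + 88 = 52/3 + 88 = 316/3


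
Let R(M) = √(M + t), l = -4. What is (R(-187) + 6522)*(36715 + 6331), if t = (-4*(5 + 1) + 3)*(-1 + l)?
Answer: 280746012 + 43046*I*√82 ≈ 2.8075e+8 + 3.898e+5*I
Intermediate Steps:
t = 105 (t = (-4*(5 + 1) + 3)*(-1 - 4) = (-4*6 + 3)*(-5) = (-24 + 3)*(-5) = -21*(-5) = 105)
R(M) = √(105 + M) (R(M) = √(M + 105) = √(105 + M))
(R(-187) + 6522)*(36715 + 6331) = (√(105 - 187) + 6522)*(36715 + 6331) = (√(-82) + 6522)*43046 = (I*√82 + 6522)*43046 = (6522 + I*√82)*43046 = 280746012 + 43046*I*√82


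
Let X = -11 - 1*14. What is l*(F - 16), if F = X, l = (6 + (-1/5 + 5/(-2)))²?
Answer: -44649/100 ≈ -446.49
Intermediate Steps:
X = -25 (X = -11 - 14 = -25)
l = 1089/100 (l = (6 + (-1*⅕ + 5*(-½)))² = (6 + (-⅕ - 5/2))² = (6 - 27/10)² = (33/10)² = 1089/100 ≈ 10.890)
F = -25
l*(F - 16) = 1089*(-25 - 16)/100 = (1089/100)*(-41) = -44649/100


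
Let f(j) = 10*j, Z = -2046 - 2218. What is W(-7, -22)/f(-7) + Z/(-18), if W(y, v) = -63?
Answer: 21401/90 ≈ 237.79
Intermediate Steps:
Z = -4264
W(-7, -22)/f(-7) + Z/(-18) = -63/(10*(-7)) - 4264/(-18) = -63/(-70) - 4264*(-1/18) = -63*(-1/70) + 2132/9 = 9/10 + 2132/9 = 21401/90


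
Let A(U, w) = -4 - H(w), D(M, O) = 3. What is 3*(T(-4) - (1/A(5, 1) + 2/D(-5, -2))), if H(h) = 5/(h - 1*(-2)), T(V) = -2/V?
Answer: 1/34 ≈ 0.029412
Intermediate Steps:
H(h) = 5/(2 + h) (H(h) = 5/(h + 2) = 5/(2 + h))
A(U, w) = -4 - 5/(2 + w)
3*(T(-4) - (1/A(5, 1) + 2/D(-5, -2))) = 3*(-2/(-4) - (1/((-13 - 4*1)/(2 + 1)) + 2/3)) = 3*(-2*(-¼) - (1/((-13 - 4)/3) + 2*(⅓))) = 3*(½ - (1/((⅓)*(-17)) + ⅔)) = 3*(½ - (1/(-17/3) + ⅔)) = 3*(½ - (1*(-3/17) + ⅔)) = 3*(½ - (-3/17 + ⅔)) = 3*(½ - 1*25/51) = 3*(½ - 25/51) = 3*(1/102) = 1/34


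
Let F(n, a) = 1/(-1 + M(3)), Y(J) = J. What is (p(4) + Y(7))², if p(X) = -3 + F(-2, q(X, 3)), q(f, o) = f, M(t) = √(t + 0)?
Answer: 21 + 9*√3/2 ≈ 28.794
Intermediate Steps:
M(t) = √t
F(n, a) = 1/(-1 + √3)
p(X) = -5/2 + √3/2 (p(X) = -3 + (½ + √3/2) = -5/2 + √3/2)
(p(4) + Y(7))² = ((-5/2 + √3/2) + 7)² = (9/2 + √3/2)²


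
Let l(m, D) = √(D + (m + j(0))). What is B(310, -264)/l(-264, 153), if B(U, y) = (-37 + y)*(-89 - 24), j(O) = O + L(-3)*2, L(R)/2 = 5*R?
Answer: -34013*I*√19/57 ≈ -2601.0*I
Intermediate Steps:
L(R) = 10*R (L(R) = 2*(5*R) = 10*R)
j(O) = -60 + O (j(O) = O + (10*(-3))*2 = O - 30*2 = O - 60 = -60 + O)
B(U, y) = 4181 - 113*y (B(U, y) = (-37 + y)*(-113) = 4181 - 113*y)
l(m, D) = √(-60 + D + m) (l(m, D) = √(D + (m + (-60 + 0))) = √(D + (m - 60)) = √(D + (-60 + m)) = √(-60 + D + m))
B(310, -264)/l(-264, 153) = (4181 - 113*(-264))/(√(-60 + 153 - 264)) = (4181 + 29832)/(√(-171)) = 34013/((3*I*√19)) = 34013*(-I*√19/57) = -34013*I*√19/57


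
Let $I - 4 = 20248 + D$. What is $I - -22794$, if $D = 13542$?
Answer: $56588$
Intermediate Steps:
$I = 33794$ ($I = 4 + \left(20248 + 13542\right) = 4 + 33790 = 33794$)
$I - -22794 = 33794 - -22794 = 33794 + 22794 = 56588$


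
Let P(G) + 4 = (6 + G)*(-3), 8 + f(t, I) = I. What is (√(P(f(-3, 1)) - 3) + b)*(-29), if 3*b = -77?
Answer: 2233/3 - 58*I ≈ 744.33 - 58.0*I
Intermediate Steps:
b = -77/3 (b = (⅓)*(-77) = -77/3 ≈ -25.667)
f(t, I) = -8 + I
P(G) = -22 - 3*G (P(G) = -4 + (6 + G)*(-3) = -4 + (-18 - 3*G) = -22 - 3*G)
(√(P(f(-3, 1)) - 3) + b)*(-29) = (√((-22 - 3*(-8 + 1)) - 3) - 77/3)*(-29) = (√((-22 - 3*(-7)) - 3) - 77/3)*(-29) = (√((-22 + 21) - 3) - 77/3)*(-29) = (√(-1 - 3) - 77/3)*(-29) = (√(-4) - 77/3)*(-29) = (2*I - 77/3)*(-29) = (-77/3 + 2*I)*(-29) = 2233/3 - 58*I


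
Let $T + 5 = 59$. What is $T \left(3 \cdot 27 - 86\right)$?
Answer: $-270$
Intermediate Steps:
$T = 54$ ($T = -5 + 59 = 54$)
$T \left(3 \cdot 27 - 86\right) = 54 \left(3 \cdot 27 - 86\right) = 54 \left(81 - 86\right) = 54 \left(-5\right) = -270$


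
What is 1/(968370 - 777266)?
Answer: 1/191104 ≈ 5.2328e-6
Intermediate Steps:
1/(968370 - 777266) = 1/191104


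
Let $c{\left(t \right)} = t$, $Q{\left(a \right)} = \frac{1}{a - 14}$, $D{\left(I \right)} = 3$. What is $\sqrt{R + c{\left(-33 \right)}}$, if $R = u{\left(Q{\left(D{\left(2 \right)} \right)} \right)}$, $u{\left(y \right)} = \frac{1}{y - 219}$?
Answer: $\frac{i \sqrt{191693810}}{2410} \approx 5.745 i$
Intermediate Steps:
$Q{\left(a \right)} = \frac{1}{-14 + a}$
$u{\left(y \right)} = \frac{1}{-219 + y}$
$R = - \frac{11}{2410}$ ($R = \frac{1}{-219 + \frac{1}{-14 + 3}} = \frac{1}{-219 + \frac{1}{-11}} = \frac{1}{-219 - \frac{1}{11}} = \frac{1}{- \frac{2410}{11}} = - \frac{11}{2410} \approx -0.0045643$)
$\sqrt{R + c{\left(-33 \right)}} = \sqrt{- \frac{11}{2410} - 33} = \sqrt{- \frac{79541}{2410}} = \frac{i \sqrt{191693810}}{2410}$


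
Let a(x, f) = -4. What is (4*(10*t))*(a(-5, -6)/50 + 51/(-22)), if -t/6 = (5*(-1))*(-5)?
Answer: 158280/11 ≈ 14389.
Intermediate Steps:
t = -150 (t = -6*5*(-1)*(-5) = -(-30)*(-5) = -6*25 = -150)
(4*(10*t))*(a(-5, -6)/50 + 51/(-22)) = (4*(10*(-150)))*(-4/50 + 51/(-22)) = (4*(-1500))*(-4*1/50 + 51*(-1/22)) = -6000*(-2/25 - 51/22) = -6000*(-1319/550) = 158280/11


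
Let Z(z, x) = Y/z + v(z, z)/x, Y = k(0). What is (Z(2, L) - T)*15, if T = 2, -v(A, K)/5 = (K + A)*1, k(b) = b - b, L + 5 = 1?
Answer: 45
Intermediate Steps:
L = -4 (L = -5 + 1 = -4)
k(b) = 0
v(A, K) = -5*A - 5*K (v(A, K) = -5*(K + A) = -5*(A + K) = -5*A - 5*K)
Y = 0
Z(z, x) = -10*z/x (Z(z, x) = 0/z + (-5*z - 5*z)/x = 0 + (-10*z)/x = 0 - 10*z/x = -10*z/x)
(Z(2, L) - T)*15 = (-10*2/(-4) - 1*2)*15 = (-10*2*(-¼) - 2)*15 = (5 - 2)*15 = 3*15 = 45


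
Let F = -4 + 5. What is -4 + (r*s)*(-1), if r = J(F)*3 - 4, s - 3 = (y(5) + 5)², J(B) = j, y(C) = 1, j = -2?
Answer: 386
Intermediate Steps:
F = 1
J(B) = -2
s = 39 (s = 3 + (1 + 5)² = 3 + 6² = 3 + 36 = 39)
r = -10 (r = -2*3 - 4 = -6 - 4 = -10)
-4 + (r*s)*(-1) = -4 - 10*39*(-1) = -4 - 390*(-1) = -4 + 390 = 386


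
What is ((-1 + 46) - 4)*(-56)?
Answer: -2296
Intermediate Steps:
((-1 + 46) - 4)*(-56) = (45 - 4)*(-56) = 41*(-56) = -2296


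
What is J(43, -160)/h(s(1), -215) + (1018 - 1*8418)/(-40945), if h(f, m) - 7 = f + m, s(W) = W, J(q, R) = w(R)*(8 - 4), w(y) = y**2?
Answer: -838247240/1695123 ≈ -494.51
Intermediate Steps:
J(q, R) = 4*R**2 (J(q, R) = R**2*(8 - 4) = R**2*4 = 4*R**2)
h(f, m) = 7 + f + m (h(f, m) = 7 + (f + m) = 7 + f + m)
J(43, -160)/h(s(1), -215) + (1018 - 1*8418)/(-40945) = (4*(-160)**2)/(7 + 1 - 215) + (1018 - 1*8418)/(-40945) = (4*25600)/(-207) + (1018 - 8418)*(-1/40945) = 102400*(-1/207) - 7400*(-1/40945) = -102400/207 + 1480/8189 = -838247240/1695123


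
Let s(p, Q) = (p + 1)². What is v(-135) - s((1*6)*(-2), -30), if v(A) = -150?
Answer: -271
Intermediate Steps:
s(p, Q) = (1 + p)²
v(-135) - s((1*6)*(-2), -30) = -150 - (1 + (1*6)*(-2))² = -150 - (1 + 6*(-2))² = -150 - (1 - 12)² = -150 - 1*(-11)² = -150 - 1*121 = -150 - 121 = -271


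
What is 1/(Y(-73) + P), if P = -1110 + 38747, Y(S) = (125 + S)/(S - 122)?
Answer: 15/564551 ≈ 2.6570e-5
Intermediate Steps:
Y(S) = (125 + S)/(-122 + S)
P = 37637
1/(Y(-73) + P) = 1/((125 - 73)/(-122 - 73) + 37637) = 1/(52/(-195) + 37637) = 1/(-1/195*52 + 37637) = 1/(-4/15 + 37637) = 1/(564551/15) = 15/564551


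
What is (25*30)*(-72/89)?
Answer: -54000/89 ≈ -606.74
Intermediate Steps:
(25*30)*(-72/89) = 750*(-72*1/89) = 750*(-72/89) = -54000/89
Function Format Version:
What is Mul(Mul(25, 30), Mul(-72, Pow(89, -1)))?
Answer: Rational(-54000, 89) ≈ -606.74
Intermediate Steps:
Mul(Mul(25, 30), Mul(-72, Pow(89, -1))) = Mul(750, Mul(-72, Rational(1, 89))) = Mul(750, Rational(-72, 89)) = Rational(-54000, 89)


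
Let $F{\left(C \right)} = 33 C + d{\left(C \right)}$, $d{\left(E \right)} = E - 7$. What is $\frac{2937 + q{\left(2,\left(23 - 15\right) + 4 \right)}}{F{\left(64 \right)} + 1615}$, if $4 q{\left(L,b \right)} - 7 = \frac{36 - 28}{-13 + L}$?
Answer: $\frac{129297}{166496} \approx 0.77658$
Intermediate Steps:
$d{\left(E \right)} = -7 + E$
$F{\left(C \right)} = -7 + 34 C$ ($F{\left(C \right)} = 33 C + \left(-7 + C\right) = -7 + 34 C$)
$q{\left(L,b \right)} = \frac{7}{4} + \frac{2}{-13 + L}$ ($q{\left(L,b \right)} = \frac{7}{4} + \frac{\left(36 - 28\right) \frac{1}{-13 + L}}{4} = \frac{7}{4} + \frac{8 \frac{1}{-13 + L}}{4} = \frac{7}{4} + \frac{2}{-13 + L}$)
$\frac{2937 + q{\left(2,\left(23 - 15\right) + 4 \right)}}{F{\left(64 \right)} + 1615} = \frac{2937 + \frac{-83 + 7 \cdot 2}{4 \left(-13 + 2\right)}}{\left(-7 + 34 \cdot 64\right) + 1615} = \frac{2937 + \frac{-83 + 14}{4 \left(-11\right)}}{\left(-7 + 2176\right) + 1615} = \frac{2937 + \frac{1}{4} \left(- \frac{1}{11}\right) \left(-69\right)}{2169 + 1615} = \frac{2937 + \frac{69}{44}}{3784} = \frac{129297}{44} \cdot \frac{1}{3784} = \frac{129297}{166496}$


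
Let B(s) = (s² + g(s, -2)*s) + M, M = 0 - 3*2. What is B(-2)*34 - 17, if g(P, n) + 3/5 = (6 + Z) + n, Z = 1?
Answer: -1921/5 ≈ -384.20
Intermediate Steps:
M = -6 (M = 0 - 6 = -6)
g(P, n) = 32/5 + n (g(P, n) = -⅗ + ((6 + 1) + n) = -⅗ + (7 + n) = 32/5 + n)
B(s) = -6 + s² + 22*s/5 (B(s) = (s² + (32/5 - 2)*s) - 6 = (s² + 22*s/5) - 6 = -6 + s² + 22*s/5)
B(-2)*34 - 17 = (-6 + (-2)² + (22/5)*(-2))*34 - 17 = (-6 + 4 - 44/5)*34 - 17 = -54/5*34 - 17 = -1836/5 - 17 = -1921/5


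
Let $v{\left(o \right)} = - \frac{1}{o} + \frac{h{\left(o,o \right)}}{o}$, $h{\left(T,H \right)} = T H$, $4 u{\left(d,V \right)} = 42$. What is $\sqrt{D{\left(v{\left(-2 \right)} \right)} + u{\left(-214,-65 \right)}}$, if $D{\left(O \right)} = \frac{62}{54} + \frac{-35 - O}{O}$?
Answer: $\frac{\sqrt{11010}}{18} \approx 5.8294$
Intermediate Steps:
$u{\left(d,V \right)} = \frac{21}{2}$ ($u{\left(d,V \right)} = \frac{1}{4} \cdot 42 = \frac{21}{2}$)
$h{\left(T,H \right)} = H T$
$v{\left(o \right)} = o - \frac{1}{o}$ ($v{\left(o \right)} = - \frac{1}{o} + \frac{o o}{o} = - \frac{1}{o} + \frac{o^{2}}{o} = - \frac{1}{o} + o = o - \frac{1}{o}$)
$D{\left(O \right)} = \frac{31}{27} + \frac{-35 - O}{O}$ ($D{\left(O \right)} = 62 \cdot \frac{1}{54} + \frac{-35 - O}{O} = \frac{31}{27} + \frac{-35 - O}{O}$)
$\sqrt{D{\left(v{\left(-2 \right)} \right)} + u{\left(-214,-65 \right)}} = \sqrt{\left(\frac{4}{27} - \frac{35}{-2 - \frac{1}{-2}}\right) + \frac{21}{2}} = \sqrt{\left(\frac{4}{27} - \frac{35}{-2 - - \frac{1}{2}}\right) + \frac{21}{2}} = \sqrt{\left(\frac{4}{27} - \frac{35}{-2 + \frac{1}{2}}\right) + \frac{21}{2}} = \sqrt{\left(\frac{4}{27} - \frac{35}{- \frac{3}{2}}\right) + \frac{21}{2}} = \sqrt{\left(\frac{4}{27} - - \frac{70}{3}\right) + \frac{21}{2}} = \sqrt{\left(\frac{4}{27} + \frac{70}{3}\right) + \frac{21}{2}} = \sqrt{\frac{634}{27} + \frac{21}{2}} = \sqrt{\frac{1835}{54}} = \frac{\sqrt{11010}}{18}$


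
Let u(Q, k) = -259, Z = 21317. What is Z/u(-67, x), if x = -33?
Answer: -21317/259 ≈ -82.305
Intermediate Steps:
Z/u(-67, x) = 21317/(-259) = 21317*(-1/259) = -21317/259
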